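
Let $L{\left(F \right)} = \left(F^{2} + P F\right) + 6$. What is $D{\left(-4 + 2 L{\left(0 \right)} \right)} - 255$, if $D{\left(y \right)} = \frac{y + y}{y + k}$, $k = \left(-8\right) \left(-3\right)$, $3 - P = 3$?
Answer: $- \frac{509}{2} \approx -254.5$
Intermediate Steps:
$P = 0$ ($P = 3 - 3 = 0$)
$L{\left(F \right)} = 6 + F^{2}$ ($L{\left(F \right)} = \left(F^{2} + 0 F\right) + 6 = \left(F^{2} + 0\right) + 6 = F^{2} + 6 = 6 + F^{2}$)
$k = 24$
$D{\left(y \right)} = \frac{2 y}{24 + y}$ ($D{\left(y \right)} = \frac{y + y}{y + 24} = \frac{2 y}{24 + y}$)
$D{\left(-4 + 2 L{\left(0 \right)} \right)} - 255 = \frac{2 \left(-4 + 2 \left(6 + 0^{2}\right)\right)}{24 - \left(4 - 2 \left(6 + 0^{2}\right)\right)} - 255 = \frac{2 \left(-4 + 2 \left(6 + 0\right)\right)}{24 - \left(4 - 2 \left(6 + 0\right)\right)} - 255 = \frac{2 \left(-4 + 2 \cdot 6\right)}{24 + \left(-4 + 2 \cdot 6\right)} - 255 = \frac{2 \left(-4 + 12\right)}{24 + \left(-4 + 12\right)} - 255 = 2 \cdot 8 \frac{1}{24 + 8} - 255 = 2 \cdot 8 \cdot \frac{1}{32} - 255 = \frac{1}{2} - 255 = - \frac{509}{2}$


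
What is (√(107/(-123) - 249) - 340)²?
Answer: 14188066/123 - 7480*I*√31242/123 ≈ 1.1535e+5 - 10749.0*I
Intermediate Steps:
(√(107/(-123) - 249) - 340)² = (√(107*(-1/123) - 249) - 340)² = (√(-107/123 - 249) - 340)² = (√(-30734/123) - 340)² = (11*I*√31242/123 - 340)² = (-340 + 11*I*√31242/123)²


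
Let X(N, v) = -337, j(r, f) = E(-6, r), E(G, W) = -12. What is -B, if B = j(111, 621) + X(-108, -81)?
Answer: 349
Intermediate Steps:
j(r, f) = -12
B = -349 (B = -12 - 337 = -349)
-B = -1*(-349) = 349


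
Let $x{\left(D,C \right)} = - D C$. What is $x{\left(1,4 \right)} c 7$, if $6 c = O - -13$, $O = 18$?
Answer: $- \frac{434}{3} \approx -144.67$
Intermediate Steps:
$x{\left(D,C \right)} = - C D$
$c = \frac{31}{6}$ ($c = \frac{18 - -13}{6} = \frac{18 + 13}{6} = \frac{1}{6} \cdot 31 = \frac{31}{6} \approx 5.1667$)
$x{\left(1,4 \right)} c 7 = \left(-1\right) 4 \cdot 1 \cdot \frac{31}{6} \cdot 7 = \left(-4\right) \frac{31}{6} \cdot 7 = \left(- \frac{62}{3}\right) 7 = - \frac{434}{3}$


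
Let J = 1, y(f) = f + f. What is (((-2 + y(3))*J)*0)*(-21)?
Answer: 0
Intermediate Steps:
y(f) = 2*f
(((-2 + y(3))*J)*0)*(-21) = (((-2 + 2*3)*1)*0)*(-21) = (((-2 + 6)*1)*0)*(-21) = ((4*1)*0)*(-21) = (4*0)*(-21) = 0*(-21) = 0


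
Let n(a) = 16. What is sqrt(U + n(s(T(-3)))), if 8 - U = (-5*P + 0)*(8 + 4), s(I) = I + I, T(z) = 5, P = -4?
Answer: 6*I*sqrt(6) ≈ 14.697*I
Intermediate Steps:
s(I) = 2*I
U = -232 (U = 8 - (-5*(-4) + 0)*(8 + 4) = 8 - (20 + 0)*12 = 8 - 20*12 = 8 - 1*240 = 8 - 240 = -232)
sqrt(U + n(s(T(-3)))) = sqrt(-232 + 16) = sqrt(-216) = 6*I*sqrt(6)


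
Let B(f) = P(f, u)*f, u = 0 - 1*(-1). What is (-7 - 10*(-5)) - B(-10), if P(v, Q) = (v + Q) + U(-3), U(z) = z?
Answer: -77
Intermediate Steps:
u = 1 (u = 0 + 1 = 1)
P(v, Q) = -3 + Q + v (P(v, Q) = (v + Q) - 3 = (Q + v) - 3 = -3 + Q + v)
B(f) = f*(-2 + f) (B(f) = (-3 + 1 + f)*f = (-2 + f)*f = f*(-2 + f))
(-7 - 10*(-5)) - B(-10) = (-7 - 10*(-5)) - (-10)*(-2 - 10) = (-7 + 50) - (-10)*(-12) = 43 - 1*120 = 43 - 120 = -77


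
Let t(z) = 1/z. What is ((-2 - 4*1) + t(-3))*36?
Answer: -228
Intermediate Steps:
t(z) = 1/z
((-2 - 4*1) + t(-3))*36 = ((-2 - 4*1) + 1/(-3))*36 = ((-2 - 4) - ⅓)*36 = (-6 - ⅓)*36 = -19/3*36 = -228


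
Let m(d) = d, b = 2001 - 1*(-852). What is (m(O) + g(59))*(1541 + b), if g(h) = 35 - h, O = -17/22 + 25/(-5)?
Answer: -1439035/11 ≈ -1.3082e+5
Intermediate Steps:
b = 2853 (b = 2001 + 852 = 2853)
O = -127/22 (O = -17*1/22 + 25*(-1/5) = -17/22 - 5 = -127/22 ≈ -5.7727)
(m(O) + g(59))*(1541 + b) = (-127/22 + (35 - 1*59))*(1541 + 2853) = (-127/22 + (35 - 59))*4394 = (-127/22 - 24)*4394 = -655/22*4394 = -1439035/11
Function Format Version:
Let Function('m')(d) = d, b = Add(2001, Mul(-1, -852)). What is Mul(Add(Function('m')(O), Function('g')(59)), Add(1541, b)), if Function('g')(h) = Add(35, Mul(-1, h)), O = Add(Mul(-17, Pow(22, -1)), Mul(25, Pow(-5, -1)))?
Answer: Rational(-1439035, 11) ≈ -1.3082e+5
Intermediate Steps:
b = 2853 (b = Add(2001, 852) = 2853)
O = Rational(-127, 22) (O = Add(Mul(-17, Rational(1, 22)), Mul(25, Rational(-1, 5))) = Add(Rational(-17, 22), -5) = Rational(-127, 22) ≈ -5.7727)
Mul(Add(Function('m')(O), Function('g')(59)), Add(1541, b)) = Mul(Add(Rational(-127, 22), Add(35, Mul(-1, 59))), Add(1541, 2853)) = Mul(Add(Rational(-127, 22), Add(35, -59)), 4394) = Mul(Add(Rational(-127, 22), -24), 4394) = Mul(Rational(-655, 22), 4394) = Rational(-1439035, 11)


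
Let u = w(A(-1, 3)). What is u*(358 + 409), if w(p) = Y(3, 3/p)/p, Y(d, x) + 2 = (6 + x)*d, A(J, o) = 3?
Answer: 14573/3 ≈ 4857.7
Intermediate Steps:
Y(d, x) = -2 + d*(6 + x) (Y(d, x) = -2 + (6 + x)*d = -2 + d*(6 + x))
w(p) = (16 + 9/p)/p (w(p) = (-2 + 6*3 + 3*(3/p))/p = (-2 + 18 + 9/p)/p = (16 + 9/p)/p)
u = 19/3 (u = (9 + 16*3)/3² = (9 + 48)/9 = (⅑)*57 = 19/3 ≈ 6.3333)
u*(358 + 409) = 19*(358 + 409)/3 = (19/3)*767 = 14573/3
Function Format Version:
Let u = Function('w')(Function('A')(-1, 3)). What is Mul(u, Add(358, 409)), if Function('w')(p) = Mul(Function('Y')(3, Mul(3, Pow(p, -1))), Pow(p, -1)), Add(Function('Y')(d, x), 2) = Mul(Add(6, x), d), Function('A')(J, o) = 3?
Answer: Rational(14573, 3) ≈ 4857.7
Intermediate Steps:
Function('Y')(d, x) = Add(-2, Mul(d, Add(6, x))) (Function('Y')(d, x) = Add(-2, Mul(Add(6, x), d)) = Add(-2, Mul(d, Add(6, x))))
Function('w')(p) = Mul(Pow(p, -1), Add(16, Mul(9, Pow(p, -1)))) (Function('w')(p) = Mul(Add(-2, Mul(6, 3), Mul(3, Mul(3, Pow(p, -1)))), Pow(p, -1)) = Mul(Add(-2, 18, Mul(9, Pow(p, -1))), Pow(p, -1)) = Mul(Add(16, Mul(9, Pow(p, -1))), Pow(p, -1)) = Mul(Pow(p, -1), Add(16, Mul(9, Pow(p, -1)))))
u = Rational(19, 3) (u = Mul(Pow(3, -2), Add(9, Mul(16, 3))) = Mul(Rational(1, 9), Add(9, 48)) = Mul(Rational(1, 9), 57) = Rational(19, 3) ≈ 6.3333)
Mul(u, Add(358, 409)) = Mul(Rational(19, 3), Add(358, 409)) = Mul(Rational(19, 3), 767) = Rational(14573, 3)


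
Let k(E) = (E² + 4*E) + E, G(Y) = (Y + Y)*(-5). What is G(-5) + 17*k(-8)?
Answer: 458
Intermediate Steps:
G(Y) = -10*Y (G(Y) = (2*Y)*(-5) = -10*Y)
k(E) = E² + 5*E
G(-5) + 17*k(-8) = -10*(-5) + 17*(-8*(5 - 8)) = 50 + 17*(-8*(-3)) = 50 + 17*24 = 50 + 408 = 458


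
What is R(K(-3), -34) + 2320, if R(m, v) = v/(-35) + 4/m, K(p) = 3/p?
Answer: 81094/35 ≈ 2317.0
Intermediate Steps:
R(m, v) = 4/m - v/35 (R(m, v) = v*(-1/35) + 4/m = -v/35 + 4/m = 4/m - v/35)
R(K(-3), -34) + 2320 = (4/((3/(-3))) - 1/35*(-34)) + 2320 = (4/((3*(-⅓))) + 34/35) + 2320 = (4/(-1) + 34/35) + 2320 = (4*(-1) + 34/35) + 2320 = (-4 + 34/35) + 2320 = -106/35 + 2320 = 81094/35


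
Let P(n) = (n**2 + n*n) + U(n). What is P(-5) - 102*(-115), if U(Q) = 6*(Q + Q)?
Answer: 11720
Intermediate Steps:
U(Q) = 12*Q (U(Q) = 6*(2*Q) = 12*Q)
P(n) = 2*n**2 + 12*n (P(n) = (n**2 + n*n) + 12*n = (n**2 + n**2) + 12*n = 2*n**2 + 12*n)
P(-5) - 102*(-115) = 2*(-5)*(6 - 5) - 102*(-115) = 2*(-5)*1 + 11730 = -10 + 11730 = 11720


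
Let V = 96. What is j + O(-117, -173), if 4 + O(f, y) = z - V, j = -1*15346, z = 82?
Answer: -15364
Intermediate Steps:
j = -15346
O(f, y) = -18 (O(f, y) = -4 + (82 - 1*96) = -4 + (82 - 96) = -4 - 14 = -18)
j + O(-117, -173) = -15346 - 18 = -15364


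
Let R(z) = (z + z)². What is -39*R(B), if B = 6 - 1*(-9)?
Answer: -35100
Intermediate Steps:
B = 15 (B = 6 + 9 = 15)
R(z) = 4*z² (R(z) = (2*z)² = 4*z²)
-39*R(B) = -156*15² = -156*225 = -39*900 = -35100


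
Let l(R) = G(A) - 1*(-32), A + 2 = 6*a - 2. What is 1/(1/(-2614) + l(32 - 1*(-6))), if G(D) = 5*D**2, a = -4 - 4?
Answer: 2614/35424927 ≈ 7.3790e-5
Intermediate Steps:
a = -8
A = -52 (A = -2 + (6*(-8) - 2) = -2 + (-48 - 2) = -2 - 50 = -52)
l(R) = 13552 (l(R) = 5*(-52)**2 - 1*(-32) = 5*2704 + 32 = 13520 + 32 = 13552)
1/(1/(-2614) + l(32 - 1*(-6))) = 1/(1/(-2614) + 13552) = 1/(-1/2614 + 13552) = 1/(35424927/2614) = 2614/35424927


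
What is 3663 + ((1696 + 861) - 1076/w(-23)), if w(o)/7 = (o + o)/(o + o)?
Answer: 42464/7 ≈ 6066.3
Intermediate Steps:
w(o) = 7 (w(o) = 7*((o + o)/(o + o)) = 7*((2*o)/((2*o))) = 7*((2*o)*(1/(2*o))) = 7*1 = 7)
3663 + ((1696 + 861) - 1076/w(-23)) = 3663 + ((1696 + 861) - 1076/7) = 3663 + (2557 - 1076*⅐) = 3663 + (2557 - 1076/7) = 3663 + 16823/7 = 42464/7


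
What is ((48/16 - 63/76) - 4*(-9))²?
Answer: 8415801/5776 ≈ 1457.0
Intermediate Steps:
((48/16 - 63/76) - 4*(-9))² = ((48*(1/16) - 63*1/76) + 36)² = ((3 - 63/76) + 36)² = (165/76 + 36)² = (2901/76)² = 8415801/5776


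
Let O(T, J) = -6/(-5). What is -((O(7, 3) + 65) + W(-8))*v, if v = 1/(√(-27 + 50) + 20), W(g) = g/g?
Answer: -1344/377 + 336*√23/1885 ≈ -2.7101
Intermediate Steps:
O(T, J) = 6/5 (O(T, J) = -6*(-⅕) = 6/5)
W(g) = 1
v = 1/(20 + √23) (v = 1/(√23 + 20) = 1/(20 + √23) ≈ 0.040329)
-((O(7, 3) + 65) + W(-8))*v = -((6/5 + 65) + 1)*(20/377 - √23/377) = -(331/5 + 1)*(20/377 - √23/377) = -336*(20/377 - √23/377)/5 = -(1344/377 - 336*√23/1885) = -1344/377 + 336*√23/1885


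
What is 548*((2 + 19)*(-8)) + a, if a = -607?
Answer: -92671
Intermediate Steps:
548*((2 + 19)*(-8)) + a = 548*((2 + 19)*(-8)) - 607 = 548*(21*(-8)) - 607 = 548*(-168) - 607 = -92064 - 607 = -92671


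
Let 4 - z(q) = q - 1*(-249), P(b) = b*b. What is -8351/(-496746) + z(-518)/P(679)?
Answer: 569395007/32717181798 ≈ 0.017404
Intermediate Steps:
P(b) = b²
z(q) = -245 - q (z(q) = 4 - (q - 1*(-249)) = 4 - (q + 249) = 4 - (249 + q) = 4 + (-249 - q) = -245 - q)
-8351/(-496746) + z(-518)/P(679) = -8351/(-496746) + (-245 - 1*(-518))/(679²) = -8351*(-1/496746) + (-245 + 518)/461041 = 8351/496746 + 273*(1/461041) = 8351/496746 + 39/65863 = 569395007/32717181798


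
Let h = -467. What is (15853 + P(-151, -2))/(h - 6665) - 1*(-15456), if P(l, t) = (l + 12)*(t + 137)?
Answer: 27558776/1783 ≈ 15456.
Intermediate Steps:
P(l, t) = (12 + l)*(137 + t)
(15853 + P(-151, -2))/(h - 6665) - 1*(-15456) = (15853 + (1644 + 12*(-2) + 137*(-151) - 151*(-2)))/(-467 - 6665) - 1*(-15456) = (15853 + (1644 - 24 - 20687 + 302))/(-7132) + 15456 = (15853 - 18765)*(-1/7132) + 15456 = -2912*(-1/7132) + 15456 = 728/1783 + 15456 = 27558776/1783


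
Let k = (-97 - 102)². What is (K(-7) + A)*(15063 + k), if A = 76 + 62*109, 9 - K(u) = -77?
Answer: 378274880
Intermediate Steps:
K(u) = 86 (K(u) = 9 - 1*(-77) = 9 + 77 = 86)
k = 39601 (k = (-199)² = 39601)
A = 6834 (A = 76 + 6758 = 6834)
(K(-7) + A)*(15063 + k) = (86 + 6834)*(15063 + 39601) = 6920*54664 = 378274880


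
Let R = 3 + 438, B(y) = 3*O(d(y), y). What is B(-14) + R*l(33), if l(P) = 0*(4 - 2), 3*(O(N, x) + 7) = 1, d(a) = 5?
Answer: -20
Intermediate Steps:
O(N, x) = -20/3 (O(N, x) = -7 + (⅓)*1 = -7 + ⅓ = -20/3)
B(y) = -20 (B(y) = 3*(-20/3) = -20)
R = 441
l(P) = 0 (l(P) = 0*2 = 0)
B(-14) + R*l(33) = -20 + 441*0 = -20 + 0 = -20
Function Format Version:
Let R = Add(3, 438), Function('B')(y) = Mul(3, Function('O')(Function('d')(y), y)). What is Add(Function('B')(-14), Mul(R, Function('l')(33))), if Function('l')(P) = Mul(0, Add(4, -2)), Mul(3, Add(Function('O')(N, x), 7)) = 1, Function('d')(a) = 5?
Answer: -20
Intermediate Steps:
Function('O')(N, x) = Rational(-20, 3) (Function('O')(N, x) = Add(-7, Mul(Rational(1, 3), 1)) = Add(-7, Rational(1, 3)) = Rational(-20, 3))
Function('B')(y) = -20 (Function('B')(y) = Mul(3, Rational(-20, 3)) = -20)
R = 441
Function('l')(P) = 0 (Function('l')(P) = Mul(0, 2) = 0)
Add(Function('B')(-14), Mul(R, Function('l')(33))) = Add(-20, Mul(441, 0)) = Add(-20, 0) = -20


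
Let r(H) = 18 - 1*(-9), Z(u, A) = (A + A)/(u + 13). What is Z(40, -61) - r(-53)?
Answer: -1553/53 ≈ -29.302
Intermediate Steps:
Z(u, A) = 2*A/(13 + u) (Z(u, A) = (2*A)/(13 + u) = 2*A/(13 + u))
r(H) = 27 (r(H) = 18 + 9 = 27)
Z(40, -61) - r(-53) = 2*(-61)/(13 + 40) - 1*27 = 2*(-61)/53 - 27 = 2*(-61)*(1/53) - 27 = -122/53 - 27 = -1553/53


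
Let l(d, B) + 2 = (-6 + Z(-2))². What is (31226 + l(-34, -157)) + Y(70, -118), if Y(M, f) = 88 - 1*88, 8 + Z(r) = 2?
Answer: 31368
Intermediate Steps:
Z(r) = -6 (Z(r) = -8 + 2 = -6)
Y(M, f) = 0 (Y(M, f) = 88 - 88 = 0)
l(d, B) = 142 (l(d, B) = -2 + (-6 - 6)² = -2 + (-12)² = -2 + 144 = 142)
(31226 + l(-34, -157)) + Y(70, -118) = (31226 + 142) + 0 = 31368 + 0 = 31368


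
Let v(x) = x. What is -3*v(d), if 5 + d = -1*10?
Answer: 45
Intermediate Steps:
d = -15 (d = -5 - 1*10 = -5 - 10 = -15)
-3*v(d) = -3*(-15) = 45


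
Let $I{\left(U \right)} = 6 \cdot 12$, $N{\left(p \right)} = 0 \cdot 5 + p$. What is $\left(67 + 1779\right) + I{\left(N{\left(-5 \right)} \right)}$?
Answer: $1918$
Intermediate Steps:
$N{\left(p \right)} = p$ ($N{\left(p \right)} = 0 + p = p$)
$I{\left(U \right)} = 72$
$\left(67 + 1779\right) + I{\left(N{\left(-5 \right)} \right)} = \left(67 + 1779\right) + 72 = 1846 + 72 = 1918$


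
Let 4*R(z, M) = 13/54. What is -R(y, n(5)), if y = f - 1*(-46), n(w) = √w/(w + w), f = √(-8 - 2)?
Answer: -13/216 ≈ -0.060185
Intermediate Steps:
f = I*√10 (f = √(-10) = I*√10 ≈ 3.1623*I)
n(w) = 1/(2*√w) (n(w) = √w/((2*w)) = (1/(2*w))*√w = 1/(2*√w))
y = 46 + I*√10 (y = I*√10 - 1*(-46) = I*√10 + 46 = 46 + I*√10 ≈ 46.0 + 3.1623*I)
R(z, M) = 13/216 (R(z, M) = (13/54)/4 = (13*(1/54))/4 = (¼)*(13/54) = 13/216)
-R(y, n(5)) = -1*13/216 = -13/216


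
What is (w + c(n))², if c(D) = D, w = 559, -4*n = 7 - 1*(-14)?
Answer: 4906225/16 ≈ 3.0664e+5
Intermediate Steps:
n = -21/4 (n = -(7 - 1*(-14))/4 = -(7 + 14)/4 = -¼*21 = -21/4 ≈ -5.2500)
(w + c(n))² = (559 - 21/4)² = (2215/4)² = 4906225/16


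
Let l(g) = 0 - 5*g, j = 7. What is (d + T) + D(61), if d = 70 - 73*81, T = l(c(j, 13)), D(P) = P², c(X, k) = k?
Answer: -2187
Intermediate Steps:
l(g) = -5*g
T = -65 (T = -5*13 = -65)
d = -5843 (d = 70 - 5913 = -5843)
(d + T) + D(61) = (-5843 - 65) + 61² = -5908 + 3721 = -2187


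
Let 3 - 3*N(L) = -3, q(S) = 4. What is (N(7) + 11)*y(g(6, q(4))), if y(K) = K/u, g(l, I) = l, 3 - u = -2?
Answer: 78/5 ≈ 15.600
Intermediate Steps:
u = 5 (u = 3 - 1*(-2) = 3 + 2 = 5)
y(K) = K/5
N(L) = 2 (N(L) = 1 - ⅓*(-3) = 1 + 1 = 2)
(N(7) + 11)*y(g(6, q(4))) = (2 + 11)*((⅕)*6) = 13*(6/5) = 78/5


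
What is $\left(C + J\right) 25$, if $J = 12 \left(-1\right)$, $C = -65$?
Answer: $-1925$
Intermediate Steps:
$J = -12$
$\left(C + J\right) 25 = \left(-65 - 12\right) 25 = \left(-77\right) 25 = -1925$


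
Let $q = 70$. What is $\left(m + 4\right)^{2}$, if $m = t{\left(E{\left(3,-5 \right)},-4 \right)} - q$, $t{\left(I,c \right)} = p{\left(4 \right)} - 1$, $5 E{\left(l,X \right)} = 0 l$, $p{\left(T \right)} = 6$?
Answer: $3721$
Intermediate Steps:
$E{\left(l,X \right)} = 0$ ($E{\left(l,X \right)} = \frac{0 l}{5} = \frac{1}{5} \cdot 0 = 0$)
$t{\left(I,c \right)} = 5$ ($t{\left(I,c \right)} = 6 - 1 = 5$)
$m = -65$ ($m = 5 - 70 = -65$)
$\left(m + 4\right)^{2} = \left(-65 + 4\right)^{2} = \left(-61\right)^{2} = 3721$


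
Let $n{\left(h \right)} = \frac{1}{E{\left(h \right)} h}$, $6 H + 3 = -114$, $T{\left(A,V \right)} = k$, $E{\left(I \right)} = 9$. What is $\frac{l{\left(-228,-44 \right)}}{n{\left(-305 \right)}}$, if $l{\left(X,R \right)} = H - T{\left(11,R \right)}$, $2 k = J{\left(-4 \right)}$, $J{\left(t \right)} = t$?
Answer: $\frac{96075}{2} \approx 48038.0$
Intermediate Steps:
$k = -2$ ($k = \frac{1}{2} \left(-4\right) = -2$)
$T{\left(A,V \right)} = -2$
$H = - \frac{39}{2}$ ($H = - \frac{1}{2} + \frac{1}{6} \left(-114\right) = - \frac{1}{2} - 19 = - \frac{39}{2} \approx -19.5$)
$l{\left(X,R \right)} = - \frac{35}{2}$ ($l{\left(X,R \right)} = - \frac{39}{2} - -2 = - \frac{39}{2} + 2 = - \frac{35}{2}$)
$n{\left(h \right)} = \frac{1}{9 h}$
$\frac{l{\left(-228,-44 \right)}}{n{\left(-305 \right)}} = - \frac{35}{2 \frac{1}{9 \left(-305\right)}} = - \frac{35}{2 \cdot \frac{1}{9} \left(- \frac{1}{305}\right)} = - \frac{35}{2 \left(- \frac{1}{2745}\right)} = \left(- \frac{35}{2}\right) \left(-2745\right) = \frac{96075}{2}$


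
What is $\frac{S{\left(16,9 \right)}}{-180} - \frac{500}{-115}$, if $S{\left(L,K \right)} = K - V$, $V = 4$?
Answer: $\frac{3577}{828} \approx 4.32$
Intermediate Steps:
$S{\left(L,K \right)} = -4 + K$ ($S{\left(L,K \right)} = K - 4 = -4 + K$)
$\frac{S{\left(16,9 \right)}}{-180} - \frac{500}{-115} = \frac{-4 + 9}{-180} - \frac{500}{-115} = 5 \left(- \frac{1}{180}\right) - - \frac{100}{23} = - \frac{1}{36} + \frac{100}{23} = \frac{3577}{828}$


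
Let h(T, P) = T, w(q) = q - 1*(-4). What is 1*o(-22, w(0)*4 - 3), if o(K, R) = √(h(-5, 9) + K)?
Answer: 3*I*√3 ≈ 5.1962*I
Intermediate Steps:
w(q) = 4 + q (w(q) = q + 4 = 4 + q)
o(K, R) = √(-5 + K)
1*o(-22, w(0)*4 - 3) = 1*√(-5 - 22) = 1*√(-27) = 1*(3*I*√3) = 3*I*√3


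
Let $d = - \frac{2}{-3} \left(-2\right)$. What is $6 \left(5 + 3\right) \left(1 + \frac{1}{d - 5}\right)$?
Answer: $\frac{768}{19} \approx 40.421$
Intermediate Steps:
$d = - \frac{4}{3}$ ($d = \left(-2\right) \left(- \frac{1}{3}\right) \left(-2\right) = \frac{2}{3} \left(-2\right) = - \frac{4}{3} \approx -1.3333$)
$6 \left(5 + 3\right) \left(1 + \frac{1}{d - 5}\right) = 6 \left(5 + 3\right) \left(1 + \frac{1}{- \frac{4}{3} - 5}\right) = 6 \cdot 8 \left(1 + \frac{1}{- \frac{19}{3}}\right) = 48 \left(1 - \frac{3}{19}\right) = 48 \cdot \frac{16}{19} = \frac{768}{19}$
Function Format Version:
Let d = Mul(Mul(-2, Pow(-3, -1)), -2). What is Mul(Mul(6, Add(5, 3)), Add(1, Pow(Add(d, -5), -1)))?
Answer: Rational(768, 19) ≈ 40.421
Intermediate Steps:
d = Rational(-4, 3) (d = Mul(Mul(-2, Rational(-1, 3)), -2) = Mul(Rational(2, 3), -2) = Rational(-4, 3) ≈ -1.3333)
Mul(Mul(6, Add(5, 3)), Add(1, Pow(Add(d, -5), -1))) = Mul(Mul(6, Add(5, 3)), Add(1, Pow(Add(Rational(-4, 3), -5), -1))) = Mul(Mul(6, 8), Add(1, Pow(Rational(-19, 3), -1))) = Mul(48, Add(1, Rational(-3, 19))) = Mul(48, Rational(16, 19)) = Rational(768, 19)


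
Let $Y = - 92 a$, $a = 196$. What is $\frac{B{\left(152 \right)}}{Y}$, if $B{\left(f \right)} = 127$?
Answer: $- \frac{127}{18032} \approx -0.007043$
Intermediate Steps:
$Y = -18032$ ($Y = \left(-92\right) 196 = -18032$)
$\frac{B{\left(152 \right)}}{Y} = \frac{127}{-18032} = 127 \left(- \frac{1}{18032}\right) = - \frac{127}{18032}$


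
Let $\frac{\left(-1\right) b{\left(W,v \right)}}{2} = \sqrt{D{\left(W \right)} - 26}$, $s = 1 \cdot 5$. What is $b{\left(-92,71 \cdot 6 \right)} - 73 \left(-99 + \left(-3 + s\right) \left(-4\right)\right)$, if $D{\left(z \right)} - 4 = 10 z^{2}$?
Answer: $7811 - 6 \sqrt{9402} \approx 7229.2$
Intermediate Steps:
$s = 5$
$D{\left(z \right)} = 4 + 10 z^{2}$
$b{\left(W,v \right)} = - 2 \sqrt{-22 + 10 W^{2}}$ ($b{\left(W,v \right)} = - 2 \sqrt{\left(4 + 10 W^{2}\right) - 26} = - 2 \sqrt{-22 + 10 W^{2}}$)
$b{\left(-92,71 \cdot 6 \right)} - 73 \left(-99 + \left(-3 + s\right) \left(-4\right)\right) = - 2 \sqrt{-22 + 10 \left(-92\right)^{2}} - 73 \left(-99 + \left(-3 + 5\right) \left(-4\right)\right) = - 2 \sqrt{-22 + 10 \cdot 8464} - 73 \left(-99 + 2 \left(-4\right)\right) = - 2 \sqrt{-22 + 84640} - 73 \left(-99 - 8\right) = - 2 \sqrt{84618} - -7811 = - 2 \cdot 3 \sqrt{9402} + 7811 = - 6 \sqrt{9402} + 7811 = 7811 - 6 \sqrt{9402}$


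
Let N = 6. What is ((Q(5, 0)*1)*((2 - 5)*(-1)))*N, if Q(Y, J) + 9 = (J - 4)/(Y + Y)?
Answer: -846/5 ≈ -169.20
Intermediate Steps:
Q(Y, J) = -9 + (-4 + J)/(2*Y) (Q(Y, J) = -9 + (J - 4)/(Y + Y) = -9 + (-4 + J)/((2*Y)) = -9 + (-4 + J)*(1/(2*Y)) = -9 + (-4 + J)/(2*Y))
((Q(5, 0)*1)*((2 - 5)*(-1)))*N = ((((½)*(-4 + 0 - 18*5)/5)*1)*((2 - 5)*(-1)))*6 = ((((½)*(⅕)*(-4 + 0 - 90))*1)*(-3*(-1)))*6 = ((((½)*(⅕)*(-94))*1)*3)*6 = (-47/5*1*3)*6 = -47/5*3*6 = -141/5*6 = -846/5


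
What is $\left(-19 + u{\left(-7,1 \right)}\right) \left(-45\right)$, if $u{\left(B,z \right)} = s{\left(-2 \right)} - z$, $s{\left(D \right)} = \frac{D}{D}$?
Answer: $855$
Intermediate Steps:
$s{\left(D \right)} = 1$
$u{\left(B,z \right)} = 1 - z$
$\left(-19 + u{\left(-7,1 \right)}\right) \left(-45\right) = \left(-19 + \left(1 - 1\right)\right) \left(-45\right) = \left(-19 + 0\right) \left(-45\right) = \left(-19\right) \left(-45\right) = 855$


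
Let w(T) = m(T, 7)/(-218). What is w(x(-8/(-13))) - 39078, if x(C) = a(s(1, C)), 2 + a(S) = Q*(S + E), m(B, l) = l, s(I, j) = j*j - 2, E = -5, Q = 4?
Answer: -8519011/218 ≈ -39078.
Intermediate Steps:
s(I, j) = -2 + j**2 (s(I, j) = j**2 - 2 = -2 + j**2)
a(S) = -22 + 4*S (a(S) = -2 + 4*(S - 5) = -2 + 4*(-5 + S) = -2 + (-20 + 4*S) = -22 + 4*S)
x(C) = -30 + 4*C**2 (x(C) = -22 + 4*(-2 + C**2) = -22 + (-8 + 4*C**2) = -30 + 4*C**2)
w(T) = -7/218 (w(T) = 7/(-218) = 7*(-1/218) = -7/218)
w(x(-8/(-13))) - 39078 = -7/218 - 39078 = -8519011/218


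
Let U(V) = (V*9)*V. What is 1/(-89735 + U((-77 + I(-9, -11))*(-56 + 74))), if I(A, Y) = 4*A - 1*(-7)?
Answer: 1/32674441 ≈ 3.0605e-8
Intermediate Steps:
I(A, Y) = 7 + 4*A (I(A, Y) = 4*A + 7 = 7 + 4*A)
U(V) = 9*V² (U(V) = (9*V)*V = 9*V²)
1/(-89735 + U((-77 + I(-9, -11))*(-56 + 74))) = 1/(-89735 + 9*((-77 + (7 + 4*(-9)))*(-56 + 74))²) = 1/(-89735 + 9*((-77 + (7 - 36))*18)²) = 1/(-89735 + 9*((-77 - 29)*18)²) = 1/(-89735 + 9*(-106*18)²) = 1/(-89735 + 9*(-1908)²) = 1/(-89735 + 9*3640464) = 1/(-89735 + 32764176) = 1/32674441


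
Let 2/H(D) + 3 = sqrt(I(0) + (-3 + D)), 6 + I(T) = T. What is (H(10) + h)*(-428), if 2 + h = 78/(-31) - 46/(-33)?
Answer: 1804876/1023 ≈ 1764.3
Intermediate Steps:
I(T) = -6 + T
H(D) = 2/(-3 + sqrt(-9 + D)) (H(D) = 2/(-3 + sqrt((-6 + 0) + (-3 + D))) = 2/(-3 + sqrt(-6 + (-3 + D))) = 2/(-3 + sqrt(-9 + D)))
h = -3194/1023 (h = -2 + (78/(-31) - 46/(-33)) = -2 + (78*(-1/31) - 46*(-1/33)) = -2 + (-78/31 + 46/33) = -2 - 1148/1023 = -3194/1023 ≈ -3.1222)
(H(10) + h)*(-428) = (2/(-3 + sqrt(-9 + 10)) - 3194/1023)*(-428) = (2/(-3 + sqrt(1)) - 3194/1023)*(-428) = (2/(-3 + 1) - 3194/1023)*(-428) = (2/(-2) - 3194/1023)*(-428) = (2*(-1/2) - 3194/1023)*(-428) = (-1 - 3194/1023)*(-428) = -4217/1023*(-428) = 1804876/1023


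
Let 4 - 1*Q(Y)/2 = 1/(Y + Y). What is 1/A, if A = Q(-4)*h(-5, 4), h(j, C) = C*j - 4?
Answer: -1/198 ≈ -0.0050505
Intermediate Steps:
Q(Y) = 8 - 1/Y (Q(Y) = 8 - 2/(Y + Y) = 8 - 2*1/(2*Y) = 8 - 1/Y)
h(j, C) = -4 + C*j
A = -198 (A = (8 - 1/(-4))*(-4 + 4*(-5)) = (8 - 1*(-1/4))*(-4 - 20) = (8 + 1/4)*(-24) = (33/4)*(-24) = -198)
1/A = 1/(-198) = -1/198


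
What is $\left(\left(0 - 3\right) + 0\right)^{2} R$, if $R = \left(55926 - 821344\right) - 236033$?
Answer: $-9013059$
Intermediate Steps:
$R = -1001451$ ($R = -765418 - 236033 = -1001451$)
$\left(\left(0 - 3\right) + 0\right)^{2} R = \left(\left(0 - 3\right) + 0\right)^{2} \left(-1001451\right) = \left(-3 + 0\right)^{2} \left(-1001451\right) = \left(-3\right)^{2} \left(-1001451\right) = 9 \left(-1001451\right) = -9013059$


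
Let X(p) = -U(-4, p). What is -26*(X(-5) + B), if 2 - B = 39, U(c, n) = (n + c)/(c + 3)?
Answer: 1196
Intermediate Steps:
U(c, n) = (c + n)/(3 + c)
B = -37 (B = 2 - 1*39 = 2 - 39 = -37)
X(p) = -4 + p (X(p) = -(-4 + p)/(3 - 4) = -(-4 + p)/(-1) = -(-1)*(-4 + p) = -(4 - p) = -4 + p)
-26*(X(-5) + B) = -26*((-4 - 5) - 37) = -26*(-9 - 37) = -26*(-46) = 1196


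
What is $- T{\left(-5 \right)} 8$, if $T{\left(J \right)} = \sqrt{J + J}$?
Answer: $- 8 i \sqrt{10} \approx - 25.298 i$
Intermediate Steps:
$T{\left(J \right)} = \sqrt{2} \sqrt{J}$ ($T{\left(J \right)} = \sqrt{2 J} = \sqrt{2} \sqrt{J}$)
$- T{\left(-5 \right)} 8 = - \sqrt{2} \sqrt{-5} \cdot 8 = - \sqrt{2} i \sqrt{5} \cdot 8 = - i \sqrt{10} \cdot 8 = - 8 i \sqrt{10}$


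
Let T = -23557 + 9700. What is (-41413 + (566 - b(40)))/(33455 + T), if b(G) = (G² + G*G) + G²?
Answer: -45647/19598 ≈ -2.3292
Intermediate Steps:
T = -13857
b(G) = 3*G² (b(G) = (G² + G²) + G² = 2*G² + G² = 3*G²)
(-41413 + (566 - b(40)))/(33455 + T) = (-41413 + (566 - 3*40²))/(33455 - 13857) = (-41413 + (566 - 3*1600))/19598 = (-41413 + (566 - 1*4800))*(1/19598) = (-41413 + (566 - 4800))*(1/19598) = (-41413 - 4234)*(1/19598) = -45647*1/19598 = -45647/19598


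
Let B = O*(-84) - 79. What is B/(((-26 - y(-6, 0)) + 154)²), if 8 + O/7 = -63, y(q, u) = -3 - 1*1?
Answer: 41669/17424 ≈ 2.3915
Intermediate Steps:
y(q, u) = -4 (y(q, u) = -3 - 1 = -4)
O = -497 (O = -56 + 7*(-63) = -56 - 441 = -497)
B = 41669 (B = -497*(-84) - 79 = 41748 - 79 = 41669)
B/(((-26 - y(-6, 0)) + 154)²) = 41669/(((-26 - 1*(-4)) + 154)²) = 41669/(((-26 + 4) + 154)²) = 41669/((-22 + 154)²) = 41669/(132²) = 41669/17424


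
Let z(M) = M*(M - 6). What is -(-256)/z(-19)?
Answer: 256/475 ≈ 0.53895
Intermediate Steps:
z(M) = M*(-6 + M)
-(-256)/z(-19) = -(-256)/((-19*(-6 - 19))) = -(-256)/((-19*(-25))) = -(-256)/475 = -128*(-2/475) = 256/475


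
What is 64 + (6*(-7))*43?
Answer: -1742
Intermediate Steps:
64 + (6*(-7))*43 = 64 - 42*43 = 64 - 1806 = -1742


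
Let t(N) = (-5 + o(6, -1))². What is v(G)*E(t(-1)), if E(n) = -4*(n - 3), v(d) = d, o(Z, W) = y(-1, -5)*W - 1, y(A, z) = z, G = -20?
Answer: -160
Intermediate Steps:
o(Z, W) = -1 - 5*W (o(Z, W) = -5*W - 1 = -1 - 5*W)
t(N) = 1 (t(N) = (-5 + (-1 - 5*(-1)))² = (-5 + (-1 + 5))² = (-5 + 4)² = (-1)² = 1)
E(n) = 12 - 4*n (E(n) = -4*(-3 + n) = 12 - 4*n)
v(G)*E(t(-1)) = -20*(12 - 4*1) = -20*(12 - 4) = -20*8 = -160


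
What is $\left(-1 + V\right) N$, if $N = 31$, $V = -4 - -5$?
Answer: $0$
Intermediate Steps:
$V = 1$ ($V = -4 + 5 = 1$)
$\left(-1 + V\right) N = \left(-1 + 1\right) 31 = 0 \cdot 31 = 0$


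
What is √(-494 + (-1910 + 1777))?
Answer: I*√627 ≈ 25.04*I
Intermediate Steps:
√(-494 + (-1910 + 1777)) = √(-494 - 133) = √(-627) = I*√627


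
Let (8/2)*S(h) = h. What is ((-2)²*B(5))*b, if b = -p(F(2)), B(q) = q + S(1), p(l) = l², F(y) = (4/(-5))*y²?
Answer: -5376/25 ≈ -215.04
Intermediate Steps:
S(h) = h/4
F(y) = -4*y²/5 (F(y) = (4*(-⅕))*y² = -4*y²/5)
B(q) = ¼ + q (B(q) = q + (¼)*1 = q + ¼ = ¼ + q)
b = -256/25 (b = -(-⅘*2²)² = -(-⅘*4)² = -(-16/5)² = -1*256/25 = -256/25 ≈ -10.240)
((-2)²*B(5))*b = ((-2)²*(¼ + 5))*(-256/25) = (4*(21/4))*(-256/25) = 21*(-256/25) = -5376/25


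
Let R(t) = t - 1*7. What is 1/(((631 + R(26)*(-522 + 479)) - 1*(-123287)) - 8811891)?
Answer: -1/8688790 ≈ -1.1509e-7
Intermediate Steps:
R(t) = -7 + t (R(t) = t - 7 = -7 + t)
1/(((631 + R(26)*(-522 + 479)) - 1*(-123287)) - 8811891) = 1/(((631 + (-7 + 26)*(-522 + 479)) - 1*(-123287)) - 8811891) = 1/(((631 + 19*(-43)) + 123287) - 8811891) = 1/(((631 - 817) + 123287) - 8811891) = 1/((-186 + 123287) - 8811891) = 1/(123101 - 8811891) = 1/(-8688790) = -1/8688790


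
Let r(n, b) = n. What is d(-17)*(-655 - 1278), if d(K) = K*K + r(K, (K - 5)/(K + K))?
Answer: -525776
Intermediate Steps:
d(K) = K + K² (d(K) = K*K + K = K² + K = K + K²)
d(-17)*(-655 - 1278) = (-17*(1 - 17))*(-655 - 1278) = -17*(-16)*(-1933) = 272*(-1933) = -525776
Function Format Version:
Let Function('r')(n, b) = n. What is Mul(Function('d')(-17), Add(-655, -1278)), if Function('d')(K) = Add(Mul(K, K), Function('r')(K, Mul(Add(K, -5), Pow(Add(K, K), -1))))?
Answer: -525776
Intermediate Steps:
Function('d')(K) = Add(K, Pow(K, 2)) (Function('d')(K) = Add(Mul(K, K), K) = Add(Pow(K, 2), K) = Add(K, Pow(K, 2)))
Mul(Function('d')(-17), Add(-655, -1278)) = Mul(Mul(-17, Add(1, -17)), Add(-655, -1278)) = Mul(Mul(-17, -16), -1933) = Mul(272, -1933) = -525776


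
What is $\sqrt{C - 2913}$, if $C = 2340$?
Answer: $i \sqrt{573} \approx 23.937 i$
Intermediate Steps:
$\sqrt{C - 2913} = \sqrt{2340 - 2913} = \sqrt{-573} = i \sqrt{573}$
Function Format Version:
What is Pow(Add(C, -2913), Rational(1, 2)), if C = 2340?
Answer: Mul(I, Pow(573, Rational(1, 2))) ≈ Mul(23.937, I)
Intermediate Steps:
Pow(Add(C, -2913), Rational(1, 2)) = Pow(Add(2340, -2913), Rational(1, 2)) = Pow(-573, Rational(1, 2)) = Mul(I, Pow(573, Rational(1, 2)))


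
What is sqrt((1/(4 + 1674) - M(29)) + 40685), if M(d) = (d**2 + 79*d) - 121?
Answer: sqrt(106078080694)/1678 ≈ 194.10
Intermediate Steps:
M(d) = -121 + d**2 + 79*d
sqrt((1/(4 + 1674) - M(29)) + 40685) = sqrt((1/(4 + 1674) - (-121 + 29**2 + 79*29)) + 40685) = sqrt((1/1678 - (-121 + 841 + 2291)) + 40685) = sqrt((1/1678 - 1*3011) + 40685) = sqrt((1/1678 - 3011) + 40685) = sqrt(-5052457/1678 + 40685) = sqrt(63216973/1678) = sqrt(106078080694)/1678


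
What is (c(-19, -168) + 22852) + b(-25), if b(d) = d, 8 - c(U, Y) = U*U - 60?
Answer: 22534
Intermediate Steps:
c(U, Y) = 68 - U² (c(U, Y) = 8 - (U*U - 60) = 8 - (U² - 60) = 8 - (-60 + U²) = 8 + (60 - U²) = 68 - U²)
(c(-19, -168) + 22852) + b(-25) = ((68 - 1*(-19)²) + 22852) - 25 = ((68 - 1*361) + 22852) - 25 = ((68 - 361) + 22852) - 25 = (-293 + 22852) - 25 = 22559 - 25 = 22534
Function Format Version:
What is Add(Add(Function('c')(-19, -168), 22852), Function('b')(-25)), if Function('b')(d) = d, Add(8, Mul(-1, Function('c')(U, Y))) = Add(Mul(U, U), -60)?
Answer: 22534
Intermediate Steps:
Function('c')(U, Y) = Add(68, Mul(-1, Pow(U, 2))) (Function('c')(U, Y) = Add(8, Mul(-1, Add(Mul(U, U), -60))) = Add(8, Mul(-1, Add(Pow(U, 2), -60))) = Add(8, Mul(-1, Add(-60, Pow(U, 2)))) = Add(8, Add(60, Mul(-1, Pow(U, 2)))) = Add(68, Mul(-1, Pow(U, 2))))
Add(Add(Function('c')(-19, -168), 22852), Function('b')(-25)) = Add(Add(Add(68, Mul(-1, Pow(-19, 2))), 22852), -25) = Add(Add(Add(68, Mul(-1, 361)), 22852), -25) = Add(Add(Add(68, -361), 22852), -25) = Add(Add(-293, 22852), -25) = Add(22559, -25) = 22534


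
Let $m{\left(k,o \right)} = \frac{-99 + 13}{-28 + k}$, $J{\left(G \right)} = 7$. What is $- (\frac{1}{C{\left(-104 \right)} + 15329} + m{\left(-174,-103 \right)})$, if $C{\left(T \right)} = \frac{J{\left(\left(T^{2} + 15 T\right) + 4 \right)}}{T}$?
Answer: $- \frac{68561491}{161015109} \approx -0.42581$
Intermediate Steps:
$m{\left(k,o \right)} = - \frac{86}{-28 + k}$
$C{\left(T \right)} = \frac{7}{T}$
$- (\frac{1}{C{\left(-104 \right)} + 15329} + m{\left(-174,-103 \right)}) = - (\frac{1}{\frac{7}{-104} + 15329} - \frac{86}{-28 - 174}) = - (\frac{1}{7 \left(- \frac{1}{104}\right) + 15329} - \frac{86}{-202}) = - (\frac{1}{- \frac{7}{104} + 15329} - - \frac{43}{101}) = - (\frac{1}{\frac{1594209}{104}} + \frac{43}{101}) = - (\frac{104}{1594209} + \frac{43}{101}) = \left(-1\right) \frac{68561491}{161015109} = - \frac{68561491}{161015109}$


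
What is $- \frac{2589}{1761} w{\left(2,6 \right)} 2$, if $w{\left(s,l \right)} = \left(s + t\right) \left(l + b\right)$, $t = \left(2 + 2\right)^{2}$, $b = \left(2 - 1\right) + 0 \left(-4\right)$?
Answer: $- \frac{217476}{587} \approx -370.49$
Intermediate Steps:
$b = 1$ ($b = \left(2 - 1\right) + 0 = 1 + 0 = 1$)
$t = 16$ ($t = 4^{2} = 16$)
$w{\left(s,l \right)} = \left(1 + l\right) \left(16 + s\right)$ ($w{\left(s,l \right)} = \left(s + 16\right) \left(l + 1\right) = \left(16 + s\right) \left(1 + l\right) = \left(1 + l\right) \left(16 + s\right)$)
$- \frac{2589}{1761} w{\left(2,6 \right)} 2 = - \frac{2589}{1761} \left(16 + 2 + 16 \cdot 6 + 6 \cdot 2\right) 2 = \left(-2589\right) \frac{1}{1761} \left(16 + 2 + 96 + 12\right) 2 = - \frac{863 \cdot 126 \cdot 2}{587} = \left(- \frac{863}{587}\right) 252 = - \frac{217476}{587}$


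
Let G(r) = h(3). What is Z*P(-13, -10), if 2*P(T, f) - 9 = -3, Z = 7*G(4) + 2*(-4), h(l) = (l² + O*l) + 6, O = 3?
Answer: 480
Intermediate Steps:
h(l) = 6 + l² + 3*l (h(l) = (l² + 3*l) + 6 = 6 + l² + 3*l)
G(r) = 24 (G(r) = 6 + 3² + 3*3 = 6 + 9 + 9 = 24)
Z = 160 (Z = 7*24 + 2*(-4) = 168 - 8 = 160)
P(T, f) = 3 (P(T, f) = 9/2 + (½)*(-3) = 9/2 - 3/2 = 3)
Z*P(-13, -10) = 160*3 = 480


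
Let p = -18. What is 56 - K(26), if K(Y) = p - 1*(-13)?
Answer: 61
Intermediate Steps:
K(Y) = -5 (K(Y) = -18 - 1*(-13) = -18 + 13 = -5)
56 - K(26) = 56 - 1*(-5) = 56 + 5 = 61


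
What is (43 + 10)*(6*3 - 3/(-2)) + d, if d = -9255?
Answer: -16443/2 ≈ -8221.5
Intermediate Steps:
(43 + 10)*(6*3 - 3/(-2)) + d = (43 + 10)*(6*3 - 3/(-2)) - 9255 = 53*(18 - 3*(-1/2)) - 9255 = 53*(18 + 3/2) - 9255 = 53*(39/2) - 9255 = 2067/2 - 9255 = -16443/2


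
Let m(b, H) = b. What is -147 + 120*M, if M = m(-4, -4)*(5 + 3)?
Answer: -3987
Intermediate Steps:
M = -32 (M = -4*(5 + 3) = -4*8 = -32)
-147 + 120*M = -147 + 120*(-32) = -147 - 3840 = -3987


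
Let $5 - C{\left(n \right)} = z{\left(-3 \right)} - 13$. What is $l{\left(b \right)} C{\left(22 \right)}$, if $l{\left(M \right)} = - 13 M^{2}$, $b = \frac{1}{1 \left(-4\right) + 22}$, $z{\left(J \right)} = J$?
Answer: $- \frac{91}{108} \approx -0.84259$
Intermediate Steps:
$b = \frac{1}{18}$ ($b = \frac{1}{-4 + 22} = \frac{1}{18} \approx 0.055556$)
$C{\left(n \right)} = 21$ ($C{\left(n \right)} = 5 - \left(-3 - 13\right) = 5 - -16 = 5 + 16 = 21$)
$l{\left(b \right)} C{\left(22 \right)} = - \frac{13}{324} \cdot 21 = \left(-13\right) \frac{1}{324} \cdot 21 = \left(- \frac{13}{324}\right) 21 = - \frac{91}{108}$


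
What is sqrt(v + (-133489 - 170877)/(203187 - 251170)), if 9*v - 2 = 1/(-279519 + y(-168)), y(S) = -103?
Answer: sqrt(10637092538916986285962)/40251307278 ≈ 2.5623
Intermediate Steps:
v = 559243/2516598 (v = 2/9 + 1/(9*(-279519 - 103)) = 2/9 + (1/9)/(-279622) = 2/9 + (1/9)*(-1/279622) = 2/9 - 1/2516598 = 559243/2516598 ≈ 0.22222)
sqrt(v + (-133489 - 170877)/(203187 - 251170)) = sqrt(559243/2516598 + (-133489 - 170877)/(203187 - 251170)) = sqrt(559243/2516598 - 304366/(-47983)) = sqrt(559243/2516598 - 304366*(-1/47983)) = sqrt(559243/2516598 + 304366/47983) = sqrt(792801023737/120753921834) = sqrt(10637092538916986285962)/40251307278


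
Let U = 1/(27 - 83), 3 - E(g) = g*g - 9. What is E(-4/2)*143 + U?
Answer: 64063/56 ≈ 1144.0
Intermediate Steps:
E(g) = 12 - g² (E(g) = 3 - (g*g - 9) = 3 - (g² - 9) = 3 - (-9 + g²) = 3 + (9 - g²) = 12 - g²)
U = -1/56 (U = 1/(-56) = -1/56 ≈ -0.017857)
E(-4/2)*143 + U = (12 - (-4/2)²)*143 - 1/56 = (12 - (-4*½)²)*143 - 1/56 = (12 - 1*(-2)²)*143 - 1/56 = (12 - 1*4)*143 - 1/56 = (12 - 4)*143 - 1/56 = 8*143 - 1/56 = 1144 - 1/56 = 64063/56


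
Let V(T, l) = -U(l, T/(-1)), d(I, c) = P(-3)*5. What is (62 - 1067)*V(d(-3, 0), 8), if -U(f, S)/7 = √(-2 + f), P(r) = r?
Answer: -7035*√6 ≈ -17232.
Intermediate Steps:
U(f, S) = -7*√(-2 + f)
d(I, c) = -15 (d(I, c) = -3*5 = -15)
V(T, l) = 7*√(-2 + l) (V(T, l) = -(-7)*√(-2 + l) = 7*√(-2 + l))
(62 - 1067)*V(d(-3, 0), 8) = (62 - 1067)*(7*√(-2 + 8)) = -7035*√6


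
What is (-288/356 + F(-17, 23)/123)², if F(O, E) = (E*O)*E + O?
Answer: 657309076516/119836809 ≈ 5485.0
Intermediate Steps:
F(O, E) = O + O*E² (F(O, E) = O*E² + O = O + O*E²)
(-288/356 + F(-17, 23)/123)² = (-288/356 - 17*(1 + 23²)/123)² = (-288*1/356 - 17*(1 + 529)*(1/123))² = (-72/89 - 17*530*(1/123))² = (-72/89 - 9010*1/123)² = (-72/89 - 9010/123)² = (-810746/10947)² = 657309076516/119836809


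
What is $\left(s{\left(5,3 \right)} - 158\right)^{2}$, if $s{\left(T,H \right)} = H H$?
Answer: $22201$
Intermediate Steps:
$s{\left(T,H \right)} = H^{2}$
$\left(s{\left(5,3 \right)} - 158\right)^{2} = \left(3^{2} - 158\right)^{2} = \left(9 - 158\right)^{2} = \left(-149\right)^{2} = 22201$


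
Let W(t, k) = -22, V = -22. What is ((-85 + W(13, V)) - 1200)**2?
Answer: 1708249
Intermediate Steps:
((-85 + W(13, V)) - 1200)**2 = ((-85 - 22) - 1200)**2 = (-107 - 1200)**2 = (-1307)**2 = 1708249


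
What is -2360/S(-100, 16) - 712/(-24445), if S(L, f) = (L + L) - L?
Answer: 577614/24445 ≈ 23.629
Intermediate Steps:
S(L, f) = L (S(L, f) = 2*L - L = L)
-2360/S(-100, 16) - 712/(-24445) = -2360/(-100) - 712/(-24445) = -2360*(-1/100) - 712*(-1/24445) = 118/5 + 712/24445 = 577614/24445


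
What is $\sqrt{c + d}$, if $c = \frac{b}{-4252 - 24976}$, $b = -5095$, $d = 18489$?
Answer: $\frac{\sqrt{3948714396209}}{14614} \approx 135.97$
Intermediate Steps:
$c = \frac{5095}{29228}$ ($c = - \frac{5095}{-4252 - 24976} = - \frac{5095}{-29228} = \left(-5095\right) \left(- \frac{1}{29228}\right) = \frac{5095}{29228} \approx 0.17432$)
$\sqrt{c + d} = \sqrt{\frac{5095}{29228} + 18489} = \sqrt{\frac{540401587}{29228}} = \frac{\sqrt{3948714396209}}{14614}$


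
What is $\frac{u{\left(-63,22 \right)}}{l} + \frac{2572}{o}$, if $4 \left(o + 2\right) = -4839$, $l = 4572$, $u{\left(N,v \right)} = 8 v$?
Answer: $- \frac{11545916}{5540121} \approx -2.0841$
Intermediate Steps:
$o = - \frac{4847}{4}$ ($o = -2 + \frac{1}{4} \left(-4839\right) = -2 - \frac{4839}{4} = - \frac{4847}{4} \approx -1211.8$)
$\frac{u{\left(-63,22 \right)}}{l} + \frac{2572}{o} = \frac{8 \cdot 22}{4572} + \frac{2572}{- \frac{4847}{4}} = 176 \cdot \frac{1}{4572} + 2572 \left(- \frac{4}{4847}\right) = \frac{44}{1143} - \frac{10288}{4847} = - \frac{11545916}{5540121}$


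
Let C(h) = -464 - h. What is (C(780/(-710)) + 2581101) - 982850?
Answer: 113442955/71 ≈ 1.5978e+6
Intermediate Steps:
(C(780/(-710)) + 2581101) - 982850 = ((-464 - 780/(-710)) + 2581101) - 982850 = ((-464 - 780*(-1)/710) + 2581101) - 982850 = ((-464 - 1*(-78/71)) + 2581101) - 982850 = ((-464 + 78/71) + 2581101) - 982850 = (-32866/71 + 2581101) - 982850 = 183225305/71 - 982850 = 113442955/71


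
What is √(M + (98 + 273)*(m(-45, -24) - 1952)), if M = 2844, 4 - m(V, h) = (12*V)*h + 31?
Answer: 5*I*√221581 ≈ 2353.6*I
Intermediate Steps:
m(V, h) = -27 - 12*V*h (m(V, h) = 4 - ((12*V)*h + 31) = 4 - (12*V*h + 31) = 4 - (31 + 12*V*h) = 4 + (-31 - 12*V*h) = -27 - 12*V*h)
√(M + (98 + 273)*(m(-45, -24) - 1952)) = √(2844 + (98 + 273)*((-27 - 12*(-45)*(-24)) - 1952)) = √(2844 + 371*((-27 - 12960) - 1952)) = √(2844 + 371*(-12987 - 1952)) = √(2844 + 371*(-14939)) = √(2844 - 5542369) = √(-5539525) = 5*I*√221581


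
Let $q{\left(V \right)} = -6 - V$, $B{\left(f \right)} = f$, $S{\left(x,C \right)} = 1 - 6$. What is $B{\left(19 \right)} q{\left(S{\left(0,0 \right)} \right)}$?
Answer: $-19$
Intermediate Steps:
$S{\left(x,C \right)} = -5$ ($S{\left(x,C \right)} = 1 - 6 = -5$)
$B{\left(19 \right)} q{\left(S{\left(0,0 \right)} \right)} = 19 \left(-6 - -5\right) = 19 \left(-6 + 5\right) = 19 \left(-1\right) = -19$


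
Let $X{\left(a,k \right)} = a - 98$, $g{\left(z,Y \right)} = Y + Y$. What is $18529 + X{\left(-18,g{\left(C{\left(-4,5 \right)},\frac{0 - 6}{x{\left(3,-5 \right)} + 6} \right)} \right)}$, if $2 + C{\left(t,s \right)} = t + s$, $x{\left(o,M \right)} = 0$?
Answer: $18413$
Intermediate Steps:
$C{\left(t,s \right)} = -2 + s + t$ ($C{\left(t,s \right)} = -2 + \left(t + s\right) = -2 + \left(s + t\right) = -2 + s + t$)
$g{\left(z,Y \right)} = 2 Y$
$X{\left(a,k \right)} = -98 + a$
$18529 + X{\left(-18,g{\left(C{\left(-4,5 \right)},\frac{0 - 6}{x{\left(3,-5 \right)} + 6} \right)} \right)} = 18529 - 116 = 18413$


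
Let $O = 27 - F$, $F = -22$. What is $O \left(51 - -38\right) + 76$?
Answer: $4437$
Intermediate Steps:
$O = 49$ ($O = 27 - -22 = 27 + 22 = 49$)
$O \left(51 - -38\right) + 76 = 49 \left(51 - -38\right) + 76 = 49 \left(51 + 38\right) + 76 = 49 \cdot 89 + 76 = 4361 + 76 = 4437$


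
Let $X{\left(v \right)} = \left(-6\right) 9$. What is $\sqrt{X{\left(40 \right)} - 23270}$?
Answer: $14 i \sqrt{119} \approx 152.72 i$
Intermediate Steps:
$X{\left(v \right)} = -54$
$\sqrt{X{\left(40 \right)} - 23270} = \sqrt{-54 - 23270} = \sqrt{-23324} = 14 i \sqrt{119}$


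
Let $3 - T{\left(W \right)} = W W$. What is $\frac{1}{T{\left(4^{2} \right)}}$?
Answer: $- \frac{1}{253} \approx -0.0039526$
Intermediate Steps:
$T{\left(W \right)} = 3 - W^{2}$ ($T{\left(W \right)} = 3 - W W = 3 - W^{2}$)
$\frac{1}{T{\left(4^{2} \right)}} = \frac{1}{3 - \left(4^{2}\right)^{2}} = \frac{1}{3 - 16^{2}} = \frac{1}{3 - 256} = \frac{1}{-253} = - \frac{1}{253}$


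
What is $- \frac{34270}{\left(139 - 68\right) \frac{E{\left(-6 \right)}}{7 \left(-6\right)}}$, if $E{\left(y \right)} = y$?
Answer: $- \frac{239890}{71} \approx -3378.7$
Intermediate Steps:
$- \frac{34270}{\left(139 - 68\right) \frac{E{\left(-6 \right)}}{7 \left(-6\right)}} = - \frac{34270}{\left(139 - 68\right) \left(- \frac{6}{7 \left(-6\right)}\right)} = - \frac{34270}{71 \left(- \frac{6}{-42}\right)} = - \frac{34270}{71 \left(\left(-6\right) \left(- \frac{1}{42}\right)\right)} = - \frac{34270}{71 \cdot \frac{1}{7}} = - \frac{34270}{\frac{71}{7}} = \left(-34270\right) \frac{7}{71} = - \frac{239890}{71}$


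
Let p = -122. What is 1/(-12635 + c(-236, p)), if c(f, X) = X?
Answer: -1/12757 ≈ -7.8388e-5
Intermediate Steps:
1/(-12635 + c(-236, p)) = 1/(-12635 - 122) = 1/(-12757) = -1/12757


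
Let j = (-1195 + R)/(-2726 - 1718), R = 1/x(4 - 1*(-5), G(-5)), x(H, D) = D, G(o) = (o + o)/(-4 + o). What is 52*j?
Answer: 155233/11110 ≈ 13.972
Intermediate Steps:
G(o) = 2*o/(-4 + o) (G(o) = (2*o)/(-4 + o) = 2*o/(-4 + o))
R = 9/10 (R = 1/(2*(-5)/(-4 - 5)) = 1/(2*(-5)/(-9)) = 1/(2*(-5)*(-⅑)) = 1/(10/9) = 9/10 ≈ 0.90000)
j = 11941/44440 (j = (-1195 + 9/10)/(-2726 - 1718) = -11941/10/(-4444) = -11941/10*(-1/4444) = 11941/44440 ≈ 0.26870)
52*j = 52*(11941/44440) = 155233/11110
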